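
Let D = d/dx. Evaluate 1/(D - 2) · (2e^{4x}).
e^{4 x}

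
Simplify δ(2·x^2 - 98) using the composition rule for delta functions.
\frac{\delta(x - 7) + \delta(x + 7)}{28}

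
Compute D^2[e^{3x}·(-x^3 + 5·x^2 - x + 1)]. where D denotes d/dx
\left(- 9 x^{3} + 27 x^{2} + 45 x + 13\right) e^{3 x}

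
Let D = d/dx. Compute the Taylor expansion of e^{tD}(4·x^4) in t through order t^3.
4 x \left(4 t^{3} + 6 t^{2} x + 4 t x^{2} + x^{3}\right)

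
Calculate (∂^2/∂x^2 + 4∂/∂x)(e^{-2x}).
- 4 e^{- 2 x}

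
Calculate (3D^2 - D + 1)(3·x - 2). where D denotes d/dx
3 x - 5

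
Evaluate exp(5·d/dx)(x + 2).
x + 7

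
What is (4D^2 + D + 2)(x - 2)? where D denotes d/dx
2 x - 3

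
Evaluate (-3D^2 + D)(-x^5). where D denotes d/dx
5 x^{3} \left(12 - x\right)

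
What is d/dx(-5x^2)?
- 10 x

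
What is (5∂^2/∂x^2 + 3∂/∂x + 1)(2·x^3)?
2 x \left(x^{2} + 9 x + 30\right)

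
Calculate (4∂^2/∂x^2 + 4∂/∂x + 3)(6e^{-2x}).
66 e^{- 2 x}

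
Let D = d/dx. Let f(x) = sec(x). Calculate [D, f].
\tan{\left(x \right)} \sec{\left(x \right)}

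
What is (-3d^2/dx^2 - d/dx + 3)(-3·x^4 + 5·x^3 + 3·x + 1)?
3 x \left(- 3 x^{3} + 9 x^{2} + 31 x - 27\right)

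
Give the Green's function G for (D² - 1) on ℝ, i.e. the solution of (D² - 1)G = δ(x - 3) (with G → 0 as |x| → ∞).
-\frac{e^{-|x - 3|}}{2}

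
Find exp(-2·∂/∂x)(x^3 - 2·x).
x^{3} - 6 x^{2} + 10 x - 4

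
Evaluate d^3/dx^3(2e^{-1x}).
- 2 e^{- x}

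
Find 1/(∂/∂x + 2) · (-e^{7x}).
- \frac{e^{7 x}}{9}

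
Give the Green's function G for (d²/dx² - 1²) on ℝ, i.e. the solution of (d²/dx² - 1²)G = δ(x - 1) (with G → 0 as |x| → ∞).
-\frac{e^{-|x - 1|}}{2}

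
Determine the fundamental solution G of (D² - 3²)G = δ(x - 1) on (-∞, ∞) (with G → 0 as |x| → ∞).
-\frac{e^{-3|x - 1|}}{6}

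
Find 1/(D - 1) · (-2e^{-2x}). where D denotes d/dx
\frac{2 e^{- 2 x}}{3}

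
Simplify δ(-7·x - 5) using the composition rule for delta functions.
\frac{\delta(x + 5/7)}{7}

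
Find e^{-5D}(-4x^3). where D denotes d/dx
- 4 x^{3} + 60 x^{2} - 300 x + 500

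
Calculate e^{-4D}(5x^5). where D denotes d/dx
5 x^{5} - 100 x^{4} + 800 x^{3} - 3200 x^{2} + 6400 x - 5120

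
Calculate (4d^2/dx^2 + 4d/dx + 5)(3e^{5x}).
375 e^{5 x}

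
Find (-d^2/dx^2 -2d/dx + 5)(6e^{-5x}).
- 60 e^{- 5 x}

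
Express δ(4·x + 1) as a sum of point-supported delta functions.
\frac{\delta(x + 1/4)}{4}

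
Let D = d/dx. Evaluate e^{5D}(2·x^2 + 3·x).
2 x^{2} + 23 x + 65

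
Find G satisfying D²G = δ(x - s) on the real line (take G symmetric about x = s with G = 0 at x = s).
\frac{|x - s|}{2}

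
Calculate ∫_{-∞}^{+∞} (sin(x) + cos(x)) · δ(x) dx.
1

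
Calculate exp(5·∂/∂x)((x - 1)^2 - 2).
x^{2} + 8 x + 14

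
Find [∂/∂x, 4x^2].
8 x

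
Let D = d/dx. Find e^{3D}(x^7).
x^{7} + 21 x^{6} + 189 x^{5} + 945 x^{4} + 2835 x^{3} + 5103 x^{2} + 5103 x + 2187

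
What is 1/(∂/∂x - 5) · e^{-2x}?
- \frac{e^{- 2 x}}{7}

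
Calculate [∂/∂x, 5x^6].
30 x^{5}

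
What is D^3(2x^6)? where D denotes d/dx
240 x^{3}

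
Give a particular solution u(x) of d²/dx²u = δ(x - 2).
\frac{|x - 2|}{2}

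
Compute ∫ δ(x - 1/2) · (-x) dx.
- \frac{1}{2}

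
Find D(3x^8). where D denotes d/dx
24 x^{7}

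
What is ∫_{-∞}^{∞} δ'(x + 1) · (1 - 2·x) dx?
2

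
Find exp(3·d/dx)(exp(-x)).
e^{- x - 3}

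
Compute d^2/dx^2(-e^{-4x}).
- 16 e^{- 4 x}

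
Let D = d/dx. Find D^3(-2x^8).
- 672 x^{5}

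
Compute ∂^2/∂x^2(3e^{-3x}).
27 e^{- 3 x}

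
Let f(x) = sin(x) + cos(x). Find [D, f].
- \sin{\left(x \right)} + \cos{\left(x \right)}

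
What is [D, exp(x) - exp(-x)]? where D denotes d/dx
2 \cosh{\left(x \right)}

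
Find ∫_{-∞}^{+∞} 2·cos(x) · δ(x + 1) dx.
2 \cos{\left(1 \right)}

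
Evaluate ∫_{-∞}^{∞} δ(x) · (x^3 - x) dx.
0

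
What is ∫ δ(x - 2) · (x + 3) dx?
5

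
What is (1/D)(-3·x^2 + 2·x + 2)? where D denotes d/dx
- x^{3} + x^{2} + 2 x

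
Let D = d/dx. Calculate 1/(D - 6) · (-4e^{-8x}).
\frac{2 e^{- 8 x}}{7}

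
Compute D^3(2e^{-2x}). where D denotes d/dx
- 16 e^{- 2 x}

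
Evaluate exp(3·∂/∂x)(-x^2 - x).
- x^{2} - 7 x - 12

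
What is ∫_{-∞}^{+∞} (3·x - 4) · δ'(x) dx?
-3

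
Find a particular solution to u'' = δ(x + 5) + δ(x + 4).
\frac{|x + 5|}{2} + \frac{|x + 4|}{2}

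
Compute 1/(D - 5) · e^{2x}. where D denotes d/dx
- \frac{e^{2 x}}{3}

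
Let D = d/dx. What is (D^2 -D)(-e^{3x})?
- 6 e^{3 x}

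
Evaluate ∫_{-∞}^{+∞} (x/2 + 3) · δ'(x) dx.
- \frac{1}{2}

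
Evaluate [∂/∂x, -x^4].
- 4 x^{3}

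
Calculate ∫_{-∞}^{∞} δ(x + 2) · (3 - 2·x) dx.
7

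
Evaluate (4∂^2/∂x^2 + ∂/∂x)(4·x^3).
12 x \left(x + 8\right)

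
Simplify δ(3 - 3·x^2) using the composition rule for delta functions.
\frac{\delta(x - 1) + \delta(x + 1)}{6}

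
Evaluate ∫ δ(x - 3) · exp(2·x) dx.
e^{6}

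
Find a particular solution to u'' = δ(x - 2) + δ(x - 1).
\frac{|x - 2|}{2} + \frac{|x - 1|}{2}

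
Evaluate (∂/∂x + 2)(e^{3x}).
5 e^{3 x}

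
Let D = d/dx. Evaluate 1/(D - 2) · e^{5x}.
\frac{e^{5 x}}{3}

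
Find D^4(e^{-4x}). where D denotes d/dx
256 e^{- 4 x}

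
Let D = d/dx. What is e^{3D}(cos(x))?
\cos{\left(x + 3 \right)}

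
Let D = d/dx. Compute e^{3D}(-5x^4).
- 5 x^{4} - 60 x^{3} - 270 x^{2} - 540 x - 405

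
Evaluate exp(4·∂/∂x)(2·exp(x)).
2 e^{x + 4}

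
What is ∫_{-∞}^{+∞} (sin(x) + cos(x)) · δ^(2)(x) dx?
-1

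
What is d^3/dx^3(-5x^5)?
- 300 x^{2}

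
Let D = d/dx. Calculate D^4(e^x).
e^{x}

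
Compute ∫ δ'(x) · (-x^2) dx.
0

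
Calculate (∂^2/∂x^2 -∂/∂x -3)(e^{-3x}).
9 e^{- 3 x}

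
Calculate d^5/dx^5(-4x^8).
- 26880 x^{3}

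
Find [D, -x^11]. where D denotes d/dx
- 11 x^{10}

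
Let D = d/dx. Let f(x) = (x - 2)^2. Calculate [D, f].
2 x - 4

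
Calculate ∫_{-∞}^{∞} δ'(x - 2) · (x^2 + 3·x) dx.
-7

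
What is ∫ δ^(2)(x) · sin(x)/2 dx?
0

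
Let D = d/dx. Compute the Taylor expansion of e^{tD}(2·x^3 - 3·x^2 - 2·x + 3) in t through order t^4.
2 t^{3} + t^{2} \left(6 x - 3\right) - 2 t \left(- 3 x^{2} + 3 x + 1\right) + 2 x^{3} - 3 x^{2} - 2 x + 3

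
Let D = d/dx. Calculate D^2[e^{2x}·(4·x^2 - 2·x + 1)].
\left(16 x^{2} + 24 x + 4\right) e^{2 x}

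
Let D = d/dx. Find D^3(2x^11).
1980 x^{8}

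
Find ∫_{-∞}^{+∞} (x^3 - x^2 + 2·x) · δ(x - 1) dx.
2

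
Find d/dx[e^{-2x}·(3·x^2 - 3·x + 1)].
\left(- 6 x^{2} + 12 x - 5\right) e^{- 2 x}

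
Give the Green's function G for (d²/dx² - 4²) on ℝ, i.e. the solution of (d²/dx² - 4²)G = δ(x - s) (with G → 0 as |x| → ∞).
-\frac{e^{-4|x-s|}}{8}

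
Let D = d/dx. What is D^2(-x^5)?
- 20 x^{3}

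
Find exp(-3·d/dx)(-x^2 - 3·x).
x \left(3 - x\right)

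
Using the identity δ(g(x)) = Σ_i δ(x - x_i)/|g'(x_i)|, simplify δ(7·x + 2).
\frac{\delta(x + 2/7)}{7}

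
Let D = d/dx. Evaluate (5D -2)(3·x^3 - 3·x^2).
3 x \left(- 2 x^{2} + 17 x - 10\right)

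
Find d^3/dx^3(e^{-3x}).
- 27 e^{- 3 x}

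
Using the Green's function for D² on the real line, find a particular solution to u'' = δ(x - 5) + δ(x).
\frac{|x - 5|}{2} + \frac{|x|}{2}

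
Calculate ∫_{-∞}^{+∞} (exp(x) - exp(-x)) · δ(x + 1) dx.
- 2 \sinh{\left(1 \right)}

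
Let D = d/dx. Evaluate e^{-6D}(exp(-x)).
e^{6 - x}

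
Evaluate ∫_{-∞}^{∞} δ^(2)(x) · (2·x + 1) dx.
0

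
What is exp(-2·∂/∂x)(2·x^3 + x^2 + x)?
2 x^{3} - 11 x^{2} + 21 x - 14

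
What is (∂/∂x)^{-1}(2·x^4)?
\frac{2 x^{5}}{5}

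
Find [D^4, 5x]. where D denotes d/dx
20D^{3}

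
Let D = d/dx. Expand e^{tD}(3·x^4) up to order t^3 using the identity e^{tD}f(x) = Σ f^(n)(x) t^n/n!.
3 x \left(4 t^{3} + 6 t^{2} x + 4 t x^{2} + x^{3}\right)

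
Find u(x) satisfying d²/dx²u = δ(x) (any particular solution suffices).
\frac{|x|}{2}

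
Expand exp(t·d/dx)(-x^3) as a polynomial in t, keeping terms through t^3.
- t^{3} - 3 t^{2} x - 3 t x^{2} - x^{3}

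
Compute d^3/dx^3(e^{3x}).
27 e^{3 x}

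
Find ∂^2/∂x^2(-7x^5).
- 140 x^{3}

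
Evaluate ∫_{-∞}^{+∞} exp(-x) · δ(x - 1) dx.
e^{-1}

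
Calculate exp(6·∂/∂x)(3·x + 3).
3 x + 21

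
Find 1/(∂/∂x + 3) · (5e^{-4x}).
- 5 e^{- 4 x}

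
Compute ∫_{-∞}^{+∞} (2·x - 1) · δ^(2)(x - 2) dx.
0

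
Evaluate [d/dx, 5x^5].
25 x^{4}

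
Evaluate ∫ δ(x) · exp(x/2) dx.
1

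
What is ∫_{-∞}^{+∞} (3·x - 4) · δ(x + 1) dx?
-7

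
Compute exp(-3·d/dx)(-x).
3 - x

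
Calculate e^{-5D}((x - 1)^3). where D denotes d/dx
x^{3} - 18 x^{2} + 108 x - 216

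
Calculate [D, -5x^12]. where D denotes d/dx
- 60 x^{11}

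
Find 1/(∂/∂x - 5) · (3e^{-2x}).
- \frac{3 e^{- 2 x}}{7}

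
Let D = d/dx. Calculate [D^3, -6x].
-18D^{2}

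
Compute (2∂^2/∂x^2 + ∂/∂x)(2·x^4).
8 x^{2} \left(x + 6\right)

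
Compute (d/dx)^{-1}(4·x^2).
\frac{4 x^{3}}{3}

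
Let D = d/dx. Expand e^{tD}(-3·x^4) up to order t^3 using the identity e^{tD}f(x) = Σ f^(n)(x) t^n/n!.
3 x \left(- 4 t^{3} - 6 t^{2} x - 4 t x^{2} - x^{3}\right)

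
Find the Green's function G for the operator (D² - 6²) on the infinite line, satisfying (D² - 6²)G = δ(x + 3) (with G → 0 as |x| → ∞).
-\frac{e^{-6|x + 3|}}{12}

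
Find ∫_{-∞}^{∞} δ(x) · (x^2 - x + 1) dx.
1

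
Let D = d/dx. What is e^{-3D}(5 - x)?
8 - x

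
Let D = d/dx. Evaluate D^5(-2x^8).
- 13440 x^{3}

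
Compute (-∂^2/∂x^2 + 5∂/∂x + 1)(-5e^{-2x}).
65 e^{- 2 x}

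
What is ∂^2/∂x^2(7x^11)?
770 x^{9}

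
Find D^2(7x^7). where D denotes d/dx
294 x^{5}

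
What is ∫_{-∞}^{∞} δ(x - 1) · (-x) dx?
-1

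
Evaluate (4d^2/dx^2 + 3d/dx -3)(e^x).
4 e^{x}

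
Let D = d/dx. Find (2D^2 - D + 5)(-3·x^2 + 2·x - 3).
- 15 x^{2} + 16 x - 29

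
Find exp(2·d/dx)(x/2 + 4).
\frac{x}{2} + 5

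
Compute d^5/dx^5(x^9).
15120 x^{4}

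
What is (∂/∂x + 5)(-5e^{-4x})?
- 5 e^{- 4 x}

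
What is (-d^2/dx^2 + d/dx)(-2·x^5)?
10 x^{3} \left(4 - x\right)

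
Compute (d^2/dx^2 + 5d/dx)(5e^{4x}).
180 e^{4 x}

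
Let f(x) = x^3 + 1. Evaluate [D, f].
3 x^{2}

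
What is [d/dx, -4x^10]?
- 40 x^{9}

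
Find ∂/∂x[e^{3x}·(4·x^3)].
12 x^{2} \left(x + 1\right) e^{3 x}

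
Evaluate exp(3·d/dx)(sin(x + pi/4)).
\sin{\left(x + \frac{\pi}{4} + 3 \right)}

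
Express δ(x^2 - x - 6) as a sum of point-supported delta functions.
\frac{\delta(x - 3) + \delta(x + 2)}{5}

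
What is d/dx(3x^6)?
18 x^{5}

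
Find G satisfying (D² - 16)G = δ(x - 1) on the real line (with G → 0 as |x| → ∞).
-\frac{e^{-4|x - 1|}}{8}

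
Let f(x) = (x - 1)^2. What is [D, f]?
2 x - 2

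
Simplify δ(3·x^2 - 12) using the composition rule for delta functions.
\frac{\delta(x - 2) + \delta(x + 2)}{12}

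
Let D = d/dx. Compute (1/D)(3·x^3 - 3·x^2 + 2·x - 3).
\frac{3 x^{4}}{4} - x^{3} + x^{2} - 3 x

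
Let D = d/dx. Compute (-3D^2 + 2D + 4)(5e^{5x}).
- 305 e^{5 x}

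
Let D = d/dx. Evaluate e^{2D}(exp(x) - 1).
e^{x + 2} - 1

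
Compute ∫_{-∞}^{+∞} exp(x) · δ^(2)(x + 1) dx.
e^{-1}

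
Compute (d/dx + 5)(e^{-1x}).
4 e^{- x}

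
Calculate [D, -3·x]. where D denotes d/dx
-3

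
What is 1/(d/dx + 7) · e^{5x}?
\frac{e^{5 x}}{12}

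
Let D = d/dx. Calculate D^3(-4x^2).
0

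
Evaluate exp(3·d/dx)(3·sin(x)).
3 \sin{\left(x + 3 \right)}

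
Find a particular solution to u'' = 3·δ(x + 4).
\frac{3|x + 4|}{2}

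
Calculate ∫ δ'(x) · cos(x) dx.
0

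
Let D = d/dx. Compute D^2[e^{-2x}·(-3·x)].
12 \left(1 - x\right) e^{- 2 x}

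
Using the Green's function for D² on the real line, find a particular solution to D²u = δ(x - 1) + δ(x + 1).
\frac{|x - 1|}{2} + \frac{|x + 1|}{2}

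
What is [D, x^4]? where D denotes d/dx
4 x^{3}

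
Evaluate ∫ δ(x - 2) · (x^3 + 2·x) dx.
12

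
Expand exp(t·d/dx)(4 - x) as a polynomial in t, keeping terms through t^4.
- t - x + 4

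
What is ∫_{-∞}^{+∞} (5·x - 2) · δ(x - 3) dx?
13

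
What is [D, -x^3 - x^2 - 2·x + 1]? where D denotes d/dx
- 3 x^{2} - 2 x - 2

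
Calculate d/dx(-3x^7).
- 21 x^{6}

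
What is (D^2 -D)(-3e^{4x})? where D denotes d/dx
- 36 e^{4 x}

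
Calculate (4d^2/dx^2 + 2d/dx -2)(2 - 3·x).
6 x - 10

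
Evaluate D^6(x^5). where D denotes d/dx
0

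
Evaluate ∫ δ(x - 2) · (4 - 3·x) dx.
-2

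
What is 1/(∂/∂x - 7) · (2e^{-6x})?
- \frac{2 e^{- 6 x}}{13}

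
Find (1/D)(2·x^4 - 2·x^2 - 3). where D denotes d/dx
\frac{2 x^{5}}{5} - \frac{2 x^{3}}{3} - 3 x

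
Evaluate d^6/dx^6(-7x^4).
0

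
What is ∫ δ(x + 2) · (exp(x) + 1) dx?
e^{-2} + 1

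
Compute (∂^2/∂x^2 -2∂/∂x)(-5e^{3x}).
- 15 e^{3 x}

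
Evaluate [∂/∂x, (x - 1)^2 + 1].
2 x - 2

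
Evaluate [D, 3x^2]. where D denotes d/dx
6 x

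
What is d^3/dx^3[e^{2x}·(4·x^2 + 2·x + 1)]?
\left(32 x^{2} + 112 x + 80\right) e^{2 x}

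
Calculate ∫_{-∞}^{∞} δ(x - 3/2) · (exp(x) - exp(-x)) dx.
2 \sinh{\left(\frac{3}{2} \right)}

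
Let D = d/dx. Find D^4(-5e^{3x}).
- 405 e^{3 x}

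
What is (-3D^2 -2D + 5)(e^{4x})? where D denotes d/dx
- 51 e^{4 x}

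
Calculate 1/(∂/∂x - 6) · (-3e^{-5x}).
\frac{3 e^{- 5 x}}{11}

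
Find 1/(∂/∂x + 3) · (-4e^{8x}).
- \frac{4 e^{8 x}}{11}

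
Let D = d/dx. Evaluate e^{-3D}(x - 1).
x - 4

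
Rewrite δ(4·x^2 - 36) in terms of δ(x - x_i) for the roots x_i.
\frac{\delta(x - 3) + \delta(x + 3)}{24}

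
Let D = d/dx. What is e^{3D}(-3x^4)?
- 3 x^{4} - 36 x^{3} - 162 x^{2} - 324 x - 243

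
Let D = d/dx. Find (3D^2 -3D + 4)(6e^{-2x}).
132 e^{- 2 x}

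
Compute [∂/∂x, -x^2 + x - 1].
1 - 2 x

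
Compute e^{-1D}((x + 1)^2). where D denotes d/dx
x^{2}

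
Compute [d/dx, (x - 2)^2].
2 x - 4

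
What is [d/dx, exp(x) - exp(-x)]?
2 \cosh{\left(x \right)}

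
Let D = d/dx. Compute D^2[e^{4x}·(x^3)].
2 x \left(8 x^{2} + 12 x + 3\right) e^{4 x}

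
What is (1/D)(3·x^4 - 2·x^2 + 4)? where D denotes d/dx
\frac{3 x^{5}}{5} - \frac{2 x^{3}}{3} + 4 x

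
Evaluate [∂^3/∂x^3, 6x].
18\frac{d^{2}}{dx^{2}}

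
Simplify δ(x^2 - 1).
\frac{\delta(x - 1) + \delta(x + 1)}{2}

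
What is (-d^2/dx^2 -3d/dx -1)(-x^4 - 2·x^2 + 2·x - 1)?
x^{4} + 12 x^{3} + 14 x^{2} + 10 x - 1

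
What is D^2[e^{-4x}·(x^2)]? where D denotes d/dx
2 \left(8 x^{2} - 8 x + 1\right) e^{- 4 x}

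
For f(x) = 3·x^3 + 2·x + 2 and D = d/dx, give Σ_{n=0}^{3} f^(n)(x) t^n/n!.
3 t^{3} + 9 t^{2} x + t \left(9 x^{2} + 2\right) + 3 x^{3} + 2 x + 2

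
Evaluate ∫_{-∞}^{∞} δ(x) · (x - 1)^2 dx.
1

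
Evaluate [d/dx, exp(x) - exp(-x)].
2 \cosh{\left(x \right)}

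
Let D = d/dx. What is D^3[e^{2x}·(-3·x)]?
\left(- 24 x - 36\right) e^{2 x}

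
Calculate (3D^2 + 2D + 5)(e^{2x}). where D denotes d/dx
21 e^{2 x}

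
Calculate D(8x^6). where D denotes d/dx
48 x^{5}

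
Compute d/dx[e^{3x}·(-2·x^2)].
2 x \left(- 3 x - 2\right) e^{3 x}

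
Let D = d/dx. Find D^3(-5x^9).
- 2520 x^{6}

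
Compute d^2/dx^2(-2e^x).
- 2 e^{x}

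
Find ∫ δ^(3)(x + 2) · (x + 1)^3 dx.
-6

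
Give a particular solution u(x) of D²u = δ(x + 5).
\frac{|x + 5|}{2}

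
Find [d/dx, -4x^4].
- 16 x^{3}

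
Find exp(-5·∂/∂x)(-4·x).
20 - 4 x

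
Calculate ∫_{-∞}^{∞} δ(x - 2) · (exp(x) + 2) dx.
2 + e^{2}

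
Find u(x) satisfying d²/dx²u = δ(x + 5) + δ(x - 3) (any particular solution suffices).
\frac{|x + 5|}{2} + \frac{|x - 3|}{2}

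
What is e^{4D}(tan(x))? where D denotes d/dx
\tan{\left(x + 4 \right)}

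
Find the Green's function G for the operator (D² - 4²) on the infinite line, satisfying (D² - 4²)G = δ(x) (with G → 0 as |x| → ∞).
-\frac{e^{-4|x|}}{8}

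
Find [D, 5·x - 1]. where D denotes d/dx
5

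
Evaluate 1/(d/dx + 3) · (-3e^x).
- \frac{3 e^{x}}{4}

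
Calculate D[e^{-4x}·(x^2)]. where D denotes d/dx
2 x \left(1 - 2 x\right) e^{- 4 x}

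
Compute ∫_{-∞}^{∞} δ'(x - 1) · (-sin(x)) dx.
\cos{\left(1 \right)}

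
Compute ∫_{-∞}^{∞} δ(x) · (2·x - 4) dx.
-4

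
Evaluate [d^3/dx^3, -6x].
-18\frac{d^{2}}{dx^{2}}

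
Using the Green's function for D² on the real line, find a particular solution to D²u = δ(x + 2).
\frac{|x + 2|}{2}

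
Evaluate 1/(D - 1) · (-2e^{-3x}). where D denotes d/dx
\frac{e^{- 3 x}}{2}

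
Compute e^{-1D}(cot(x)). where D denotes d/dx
\cot{\left(x - 1 \right)}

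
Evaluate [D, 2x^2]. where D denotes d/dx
4 x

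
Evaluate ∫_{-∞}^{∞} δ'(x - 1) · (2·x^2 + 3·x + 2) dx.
-7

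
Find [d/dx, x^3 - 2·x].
3 x^{2} - 2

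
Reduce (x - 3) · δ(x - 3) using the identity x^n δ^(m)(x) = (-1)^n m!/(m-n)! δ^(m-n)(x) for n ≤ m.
0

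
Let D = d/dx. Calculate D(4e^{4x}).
16 e^{4 x}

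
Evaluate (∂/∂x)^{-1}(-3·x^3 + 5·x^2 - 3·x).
- \frac{3 x^{4}}{4} + \frac{5 x^{3}}{3} - \frac{3 x^{2}}{2}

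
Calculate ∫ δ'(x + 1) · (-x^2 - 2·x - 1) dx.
0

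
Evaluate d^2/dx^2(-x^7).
- 42 x^{5}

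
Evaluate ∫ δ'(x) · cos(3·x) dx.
0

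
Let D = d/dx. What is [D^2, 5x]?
10D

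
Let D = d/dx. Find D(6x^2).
12 x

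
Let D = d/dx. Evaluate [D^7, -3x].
-21D^{6}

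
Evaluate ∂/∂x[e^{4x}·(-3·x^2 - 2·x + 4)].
\left(- 12 x^{2} - 14 x + 14\right) e^{4 x}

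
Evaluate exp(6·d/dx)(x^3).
x^{3} + 18 x^{2} + 108 x + 216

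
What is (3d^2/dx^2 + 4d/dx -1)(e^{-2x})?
3 e^{- 2 x}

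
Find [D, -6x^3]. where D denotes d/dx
- 18 x^{2}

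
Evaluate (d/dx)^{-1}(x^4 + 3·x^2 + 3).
\frac{x^{5}}{5} + x^{3} + 3 x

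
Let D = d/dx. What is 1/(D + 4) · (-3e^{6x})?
- \frac{3 e^{6 x}}{10}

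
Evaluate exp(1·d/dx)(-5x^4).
- 5 x^{4} - 20 x^{3} - 30 x^{2} - 20 x - 5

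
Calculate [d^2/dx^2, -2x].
-4\frac{d}{dx}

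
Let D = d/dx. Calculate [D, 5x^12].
60 x^{11}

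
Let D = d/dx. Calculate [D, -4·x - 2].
-4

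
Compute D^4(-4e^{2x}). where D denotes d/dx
- 64 e^{2 x}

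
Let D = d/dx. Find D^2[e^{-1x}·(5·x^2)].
5 \left(x^{2} - 4 x + 2\right) e^{- x}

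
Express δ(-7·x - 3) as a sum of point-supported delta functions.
\frac{\delta(x + 3/7)}{7}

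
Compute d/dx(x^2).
2 x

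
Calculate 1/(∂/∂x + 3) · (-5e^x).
- \frac{5 e^{x}}{4}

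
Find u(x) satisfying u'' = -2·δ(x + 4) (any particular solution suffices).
-|x + 4|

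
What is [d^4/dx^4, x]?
4\frac{d^{3}}{dx^{3}}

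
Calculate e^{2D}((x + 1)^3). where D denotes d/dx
x^{3} + 9 x^{2} + 27 x + 27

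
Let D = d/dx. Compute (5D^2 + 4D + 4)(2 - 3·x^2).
- 12 x^{2} - 24 x - 22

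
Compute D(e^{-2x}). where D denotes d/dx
- 2 e^{- 2 x}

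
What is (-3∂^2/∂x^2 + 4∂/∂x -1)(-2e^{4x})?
66 e^{4 x}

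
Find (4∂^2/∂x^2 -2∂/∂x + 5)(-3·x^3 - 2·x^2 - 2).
- 15 x^{3} + 8 x^{2} - 64 x - 26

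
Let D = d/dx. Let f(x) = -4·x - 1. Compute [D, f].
-4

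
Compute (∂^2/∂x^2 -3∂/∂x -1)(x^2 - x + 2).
- x^{2} - 5 x + 3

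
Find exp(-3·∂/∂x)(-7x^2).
- 7 x^{2} + 42 x - 63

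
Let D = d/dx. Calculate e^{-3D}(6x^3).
6 x^{3} - 54 x^{2} + 162 x - 162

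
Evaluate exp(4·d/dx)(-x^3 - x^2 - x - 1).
- x^{3} - 13 x^{2} - 57 x - 85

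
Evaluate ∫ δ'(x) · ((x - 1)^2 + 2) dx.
2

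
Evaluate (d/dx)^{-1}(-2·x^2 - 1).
- \frac{2 x^{3}}{3} - x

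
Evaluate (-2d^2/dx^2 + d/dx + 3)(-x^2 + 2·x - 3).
- 3 x^{2} + 4 x - 3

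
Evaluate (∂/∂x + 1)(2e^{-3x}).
- 4 e^{- 3 x}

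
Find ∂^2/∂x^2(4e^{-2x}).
16 e^{- 2 x}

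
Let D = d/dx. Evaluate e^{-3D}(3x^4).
3 x^{4} - 36 x^{3} + 162 x^{2} - 324 x + 243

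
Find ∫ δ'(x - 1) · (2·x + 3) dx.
-2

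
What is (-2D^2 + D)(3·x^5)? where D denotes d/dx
15 x^{3} \left(x - 8\right)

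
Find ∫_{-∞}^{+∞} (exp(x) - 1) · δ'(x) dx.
-1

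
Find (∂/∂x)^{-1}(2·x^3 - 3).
\frac{x^{4}}{2} - 3 x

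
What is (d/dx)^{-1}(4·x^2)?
\frac{4 x^{3}}{3}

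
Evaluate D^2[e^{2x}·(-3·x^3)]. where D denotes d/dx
- 6 x \left(2 x^{2} + 6 x + 3\right) e^{2 x}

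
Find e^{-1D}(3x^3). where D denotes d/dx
3 x^{3} - 9 x^{2} + 9 x - 3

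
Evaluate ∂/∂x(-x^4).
- 4 x^{3}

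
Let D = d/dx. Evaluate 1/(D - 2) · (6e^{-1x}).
- 2 e^{- x}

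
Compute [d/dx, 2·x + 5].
2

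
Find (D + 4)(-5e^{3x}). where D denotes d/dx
- 35 e^{3 x}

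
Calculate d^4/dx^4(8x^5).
960 x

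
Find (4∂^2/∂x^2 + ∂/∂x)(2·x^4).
8 x^{2} \left(x + 12\right)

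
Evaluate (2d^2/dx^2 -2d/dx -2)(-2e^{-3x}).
- 44 e^{- 3 x}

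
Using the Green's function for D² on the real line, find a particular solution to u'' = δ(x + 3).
\frac{|x + 3|}{2}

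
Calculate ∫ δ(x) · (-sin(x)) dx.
0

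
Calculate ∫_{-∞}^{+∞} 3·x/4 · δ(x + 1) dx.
- \frac{3}{4}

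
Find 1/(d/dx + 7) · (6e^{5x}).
\frac{e^{5 x}}{2}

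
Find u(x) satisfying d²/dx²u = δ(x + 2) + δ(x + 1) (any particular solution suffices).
\frac{|x + 2|}{2} + \frac{|x + 1|}{2}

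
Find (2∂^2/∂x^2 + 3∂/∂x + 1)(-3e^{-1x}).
0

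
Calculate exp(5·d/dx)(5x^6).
5 x^{6} + 150 x^{5} + 1875 x^{4} + 12500 x^{3} + 46875 x^{2} + 93750 x + 78125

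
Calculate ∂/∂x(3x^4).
12 x^{3}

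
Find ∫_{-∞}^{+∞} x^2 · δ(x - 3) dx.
9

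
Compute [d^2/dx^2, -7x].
-14\frac{d}{dx}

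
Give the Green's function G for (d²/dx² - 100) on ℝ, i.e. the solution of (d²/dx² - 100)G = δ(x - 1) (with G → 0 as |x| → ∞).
-\frac{e^{-10|x - 1|}}{20}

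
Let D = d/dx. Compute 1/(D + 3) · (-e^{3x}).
- \frac{e^{3 x}}{6}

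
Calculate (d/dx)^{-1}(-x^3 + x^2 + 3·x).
- \frac{x^{4}}{4} + \frac{x^{3}}{3} + \frac{3 x^{2}}{2}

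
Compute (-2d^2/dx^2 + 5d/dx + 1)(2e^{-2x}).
- 34 e^{- 2 x}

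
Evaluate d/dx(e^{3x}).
3 e^{3 x}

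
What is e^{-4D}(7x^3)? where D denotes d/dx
7 x^{3} - 84 x^{2} + 336 x - 448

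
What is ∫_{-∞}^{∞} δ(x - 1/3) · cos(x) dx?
\cos{\left(\frac{1}{3} \right)}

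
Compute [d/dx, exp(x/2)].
\frac{e^{\frac{x}{2}}}{2}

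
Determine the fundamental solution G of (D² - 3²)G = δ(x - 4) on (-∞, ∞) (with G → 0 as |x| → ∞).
-\frac{e^{-3|x - 4|}}{6}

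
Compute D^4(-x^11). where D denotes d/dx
- 7920 x^{7}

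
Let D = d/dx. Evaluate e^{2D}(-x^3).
- x^{3} - 6 x^{2} - 12 x - 8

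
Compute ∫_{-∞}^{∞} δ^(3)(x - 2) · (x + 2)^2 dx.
0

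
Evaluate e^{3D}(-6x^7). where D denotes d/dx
- 6 x^{7} - 126 x^{6} - 1134 x^{5} - 5670 x^{4} - 17010 x^{3} - 30618 x^{2} - 30618 x - 13122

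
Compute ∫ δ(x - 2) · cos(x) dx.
\cos{\left(2 \right)}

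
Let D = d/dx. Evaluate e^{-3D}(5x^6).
5 x^{6} - 90 x^{5} + 675 x^{4} - 2700 x^{3} + 6075 x^{2} - 7290 x + 3645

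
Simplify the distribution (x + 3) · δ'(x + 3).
-\delta(x + 3)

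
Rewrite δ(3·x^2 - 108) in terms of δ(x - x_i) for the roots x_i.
\frac{\delta(x - 6) + \delta(x + 6)}{36}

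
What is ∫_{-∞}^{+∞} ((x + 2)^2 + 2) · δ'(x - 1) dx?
-6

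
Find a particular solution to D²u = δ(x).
\frac{|x|}{2}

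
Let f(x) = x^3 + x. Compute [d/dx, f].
3 x^{2} + 1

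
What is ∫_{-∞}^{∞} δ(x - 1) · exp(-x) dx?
e^{-1}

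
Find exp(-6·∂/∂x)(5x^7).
5 x^{7} - 210 x^{6} + 3780 x^{5} - 37800 x^{4} + 226800 x^{3} - 816480 x^{2} + 1632960 x - 1399680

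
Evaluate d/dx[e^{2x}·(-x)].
\left(- 2 x - 1\right) e^{2 x}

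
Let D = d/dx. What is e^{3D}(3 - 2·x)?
- 2 x - 3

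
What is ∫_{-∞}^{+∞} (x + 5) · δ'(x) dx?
-1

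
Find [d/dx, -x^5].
- 5 x^{4}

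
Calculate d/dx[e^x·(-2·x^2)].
2 x \left(- x - 2\right) e^{x}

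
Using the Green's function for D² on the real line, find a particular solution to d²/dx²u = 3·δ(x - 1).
\frac{3|x - 1|}{2}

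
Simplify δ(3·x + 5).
\frac{\delta(x + 5/3)}{3}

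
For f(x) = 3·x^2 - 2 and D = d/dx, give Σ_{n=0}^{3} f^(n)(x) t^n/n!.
3 t^{2} + 6 t x + 3 x^{2} - 2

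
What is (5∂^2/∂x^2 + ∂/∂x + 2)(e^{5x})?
132 e^{5 x}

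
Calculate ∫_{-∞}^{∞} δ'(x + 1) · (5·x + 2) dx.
-5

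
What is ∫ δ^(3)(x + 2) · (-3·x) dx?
0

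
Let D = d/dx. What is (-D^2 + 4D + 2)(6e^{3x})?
30 e^{3 x}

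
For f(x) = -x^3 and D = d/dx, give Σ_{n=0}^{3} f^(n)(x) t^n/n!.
- t^{3} - 3 t^{2} x - 3 t x^{2} - x^{3}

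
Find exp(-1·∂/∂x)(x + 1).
x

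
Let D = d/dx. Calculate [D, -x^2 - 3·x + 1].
- 2 x - 3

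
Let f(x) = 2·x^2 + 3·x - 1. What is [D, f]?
4 x + 3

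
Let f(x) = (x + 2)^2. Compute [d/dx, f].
2 x + 4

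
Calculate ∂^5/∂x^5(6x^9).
90720 x^{4}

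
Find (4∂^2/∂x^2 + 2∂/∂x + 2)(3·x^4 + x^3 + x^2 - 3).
6 x^{4} + 26 x^{3} + 152 x^{2} + 28 x + 2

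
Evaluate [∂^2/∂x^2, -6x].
-12\frac{d}{dx}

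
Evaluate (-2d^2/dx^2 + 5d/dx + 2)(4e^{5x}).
- 92 e^{5 x}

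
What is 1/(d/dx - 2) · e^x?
- e^{x}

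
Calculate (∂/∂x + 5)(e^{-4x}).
e^{- 4 x}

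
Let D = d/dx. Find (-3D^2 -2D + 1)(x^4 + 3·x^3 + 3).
x^{4} - 5 x^{3} - 54 x^{2} - 54 x + 3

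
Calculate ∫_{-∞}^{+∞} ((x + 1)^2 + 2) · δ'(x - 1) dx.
-4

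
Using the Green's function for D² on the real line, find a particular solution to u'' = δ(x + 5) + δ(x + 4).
\frac{|x + 5|}{2} + \frac{|x + 4|}{2}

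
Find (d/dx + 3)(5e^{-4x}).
- 5 e^{- 4 x}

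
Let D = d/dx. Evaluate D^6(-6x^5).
0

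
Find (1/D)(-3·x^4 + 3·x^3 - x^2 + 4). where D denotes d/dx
- \frac{3 x^{5}}{5} + \frac{3 x^{4}}{4} - \frac{x^{3}}{3} + 4 x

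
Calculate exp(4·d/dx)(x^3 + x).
x^{3} + 12 x^{2} + 49 x + 68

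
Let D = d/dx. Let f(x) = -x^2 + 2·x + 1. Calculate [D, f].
2 - 2 x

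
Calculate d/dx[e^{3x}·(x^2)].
x \left(3 x + 2\right) e^{3 x}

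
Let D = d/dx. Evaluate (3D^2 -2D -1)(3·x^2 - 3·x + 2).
- 3 x^{2} - 9 x + 22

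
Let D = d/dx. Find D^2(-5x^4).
- 60 x^{2}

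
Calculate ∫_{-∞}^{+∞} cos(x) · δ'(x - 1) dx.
\sin{\left(1 \right)}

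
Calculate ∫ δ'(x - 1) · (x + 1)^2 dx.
-4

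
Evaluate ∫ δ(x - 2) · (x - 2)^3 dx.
0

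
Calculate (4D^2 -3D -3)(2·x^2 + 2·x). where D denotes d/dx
- 6 x^{2} - 18 x + 10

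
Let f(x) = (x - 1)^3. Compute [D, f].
3 \left(x - 1\right)^{2}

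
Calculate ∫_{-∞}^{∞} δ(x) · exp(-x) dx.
1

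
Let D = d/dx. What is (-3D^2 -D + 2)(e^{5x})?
- 78 e^{5 x}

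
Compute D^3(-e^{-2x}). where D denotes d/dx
8 e^{- 2 x}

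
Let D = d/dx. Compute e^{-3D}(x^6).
x^{6} - 18 x^{5} + 135 x^{4} - 540 x^{3} + 1215 x^{2} - 1458 x + 729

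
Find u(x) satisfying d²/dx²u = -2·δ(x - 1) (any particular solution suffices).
-|x - 1|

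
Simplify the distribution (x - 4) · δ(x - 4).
0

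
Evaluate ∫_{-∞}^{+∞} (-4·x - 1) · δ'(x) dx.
4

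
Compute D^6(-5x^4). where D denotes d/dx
0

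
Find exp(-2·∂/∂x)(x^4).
x^{4} - 8 x^{3} + 24 x^{2} - 32 x + 16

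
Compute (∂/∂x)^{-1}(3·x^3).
\frac{3 x^{4}}{4}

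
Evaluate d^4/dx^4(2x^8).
3360 x^{4}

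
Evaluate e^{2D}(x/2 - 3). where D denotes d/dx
\frac{x}{2} - 2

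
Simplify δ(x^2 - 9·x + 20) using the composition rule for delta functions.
\frac{\delta(x - 5) + \delta(x - 4)}{1}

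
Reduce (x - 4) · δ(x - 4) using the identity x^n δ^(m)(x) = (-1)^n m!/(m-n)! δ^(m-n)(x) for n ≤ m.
0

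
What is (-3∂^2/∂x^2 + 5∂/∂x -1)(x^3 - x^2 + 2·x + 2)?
- x^{3} + 16 x^{2} - 30 x + 14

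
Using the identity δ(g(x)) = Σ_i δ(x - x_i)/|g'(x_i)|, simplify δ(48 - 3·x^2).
\frac{\delta(x - 4) + \delta(x + 4)}{24}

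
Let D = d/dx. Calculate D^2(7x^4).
84 x^{2}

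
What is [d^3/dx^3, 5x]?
15\frac{d^{2}}{dx^{2}}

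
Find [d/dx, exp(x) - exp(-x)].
2 \cosh{\left(x \right)}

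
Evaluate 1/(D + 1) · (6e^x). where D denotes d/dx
3 e^{x}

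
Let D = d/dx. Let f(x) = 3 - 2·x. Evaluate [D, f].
-2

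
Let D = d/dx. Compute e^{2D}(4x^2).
4 x^{2} + 16 x + 16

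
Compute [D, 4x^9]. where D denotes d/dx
36 x^{8}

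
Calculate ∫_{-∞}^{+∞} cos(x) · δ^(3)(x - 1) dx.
- \sin{\left(1 \right)}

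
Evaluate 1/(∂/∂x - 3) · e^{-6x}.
- \frac{e^{- 6 x}}{9}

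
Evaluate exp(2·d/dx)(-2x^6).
- 2 x^{6} - 24 x^{5} - 120 x^{4} - 320 x^{3} - 480 x^{2} - 384 x - 128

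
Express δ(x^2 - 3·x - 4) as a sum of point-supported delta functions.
\frac{\delta(x - 4) + \delta(x + 1)}{5}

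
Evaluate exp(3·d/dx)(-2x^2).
- 2 x^{2} - 12 x - 18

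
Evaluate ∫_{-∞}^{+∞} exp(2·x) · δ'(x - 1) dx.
- 2 e^{2}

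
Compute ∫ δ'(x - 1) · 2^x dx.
- \log{\left(4 \right)}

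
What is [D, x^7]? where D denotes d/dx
7 x^{6}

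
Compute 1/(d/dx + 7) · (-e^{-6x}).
- e^{- 6 x}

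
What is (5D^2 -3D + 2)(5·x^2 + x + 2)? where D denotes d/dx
10 x^{2} - 28 x + 51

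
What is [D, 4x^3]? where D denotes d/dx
12 x^{2}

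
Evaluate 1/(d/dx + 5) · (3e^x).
\frac{e^{x}}{2}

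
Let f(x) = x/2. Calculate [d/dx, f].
\frac{1}{2}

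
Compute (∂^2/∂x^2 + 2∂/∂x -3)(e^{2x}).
5 e^{2 x}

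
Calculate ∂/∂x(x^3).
3 x^{2}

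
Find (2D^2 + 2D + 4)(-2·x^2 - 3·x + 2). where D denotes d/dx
- 8 x^{2} - 20 x - 6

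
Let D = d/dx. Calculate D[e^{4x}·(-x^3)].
x^{2} \left(- 4 x - 3\right) e^{4 x}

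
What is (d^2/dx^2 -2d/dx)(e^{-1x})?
3 e^{- x}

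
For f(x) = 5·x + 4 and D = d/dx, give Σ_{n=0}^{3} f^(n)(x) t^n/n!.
5 t + 5 x + 4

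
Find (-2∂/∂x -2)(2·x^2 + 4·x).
- 4 x^{2} - 16 x - 8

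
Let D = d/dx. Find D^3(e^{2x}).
8 e^{2 x}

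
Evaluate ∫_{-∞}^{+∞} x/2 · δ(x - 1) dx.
\frac{1}{2}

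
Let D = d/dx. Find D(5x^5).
25 x^{4}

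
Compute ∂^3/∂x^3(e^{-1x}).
- e^{- x}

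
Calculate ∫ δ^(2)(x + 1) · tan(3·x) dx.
- \frac{18 \tan{\left(3 \right)}}{\cos^{2}{\left(3 \right)}}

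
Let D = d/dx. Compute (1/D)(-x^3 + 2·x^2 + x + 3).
- \frac{x^{4}}{4} + \frac{2 x^{3}}{3} + \frac{x^{2}}{2} + 3 x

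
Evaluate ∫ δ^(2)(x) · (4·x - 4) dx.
0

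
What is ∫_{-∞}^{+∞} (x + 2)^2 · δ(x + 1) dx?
1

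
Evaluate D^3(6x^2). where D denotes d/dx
0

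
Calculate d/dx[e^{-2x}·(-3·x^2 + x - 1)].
\left(6 x^{2} - 8 x + 3\right) e^{- 2 x}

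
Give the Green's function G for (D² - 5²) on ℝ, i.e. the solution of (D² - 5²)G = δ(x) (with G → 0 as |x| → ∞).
-\frac{e^{-5|x|}}{10}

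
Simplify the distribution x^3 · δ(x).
0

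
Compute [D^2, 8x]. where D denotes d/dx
16D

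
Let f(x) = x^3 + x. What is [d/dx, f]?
3 x^{2} + 1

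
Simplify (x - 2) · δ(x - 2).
0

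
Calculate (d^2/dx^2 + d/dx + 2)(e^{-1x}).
2 e^{- x}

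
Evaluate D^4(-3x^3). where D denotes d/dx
0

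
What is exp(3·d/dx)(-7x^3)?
- 7 x^{3} - 63 x^{2} - 189 x - 189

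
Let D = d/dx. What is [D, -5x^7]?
- 35 x^{6}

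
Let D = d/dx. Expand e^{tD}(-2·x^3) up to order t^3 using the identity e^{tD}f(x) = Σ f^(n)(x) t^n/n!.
- 2 t^{3} - 6 t^{2} x - 6 t x^{2} - 2 x^{3}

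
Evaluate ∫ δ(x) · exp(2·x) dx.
1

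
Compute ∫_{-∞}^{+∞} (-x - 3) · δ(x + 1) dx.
-2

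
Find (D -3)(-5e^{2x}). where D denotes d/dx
5 e^{2 x}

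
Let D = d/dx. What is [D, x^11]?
11 x^{10}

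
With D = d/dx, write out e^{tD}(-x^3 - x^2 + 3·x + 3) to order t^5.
- t^{3} - t^{2} \left(3 x + 1\right) - t \left(3 x^{2} + 2 x - 3\right) - x^{3} - x^{2} + 3 x + 3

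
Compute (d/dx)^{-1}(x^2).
\frac{x^{3}}{3}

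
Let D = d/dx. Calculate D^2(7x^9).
504 x^{7}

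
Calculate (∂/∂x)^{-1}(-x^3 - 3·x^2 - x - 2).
- \frac{x^{4}}{4} - x^{3} - \frac{x^{2}}{2} - 2 x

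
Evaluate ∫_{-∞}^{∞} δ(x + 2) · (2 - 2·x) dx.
6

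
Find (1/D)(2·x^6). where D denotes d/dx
\frac{2 x^{7}}{7}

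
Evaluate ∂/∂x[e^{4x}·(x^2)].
2 x \left(2 x + 1\right) e^{4 x}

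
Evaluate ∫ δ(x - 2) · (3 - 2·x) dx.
-1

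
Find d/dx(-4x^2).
- 8 x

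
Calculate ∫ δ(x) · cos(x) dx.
1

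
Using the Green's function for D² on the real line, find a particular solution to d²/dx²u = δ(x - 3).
\frac{|x - 3|}{2}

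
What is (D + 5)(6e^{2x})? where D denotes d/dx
42 e^{2 x}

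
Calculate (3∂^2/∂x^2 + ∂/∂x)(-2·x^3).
6 x \left(- x - 6\right)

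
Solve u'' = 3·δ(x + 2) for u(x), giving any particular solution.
\frac{3|x + 2|}{2}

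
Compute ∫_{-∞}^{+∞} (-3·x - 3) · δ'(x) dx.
3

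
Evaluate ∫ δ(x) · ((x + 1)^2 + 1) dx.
2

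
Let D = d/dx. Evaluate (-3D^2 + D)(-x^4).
4 x^{2} \left(9 - x\right)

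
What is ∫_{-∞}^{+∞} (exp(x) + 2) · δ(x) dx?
3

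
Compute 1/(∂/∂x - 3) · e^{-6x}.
- \frac{e^{- 6 x}}{9}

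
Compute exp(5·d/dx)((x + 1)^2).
x^{2} + 12 x + 36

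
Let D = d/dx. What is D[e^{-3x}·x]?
\left(1 - 3 x\right) e^{- 3 x}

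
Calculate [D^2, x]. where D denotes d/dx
2D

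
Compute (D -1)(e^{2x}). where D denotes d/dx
e^{2 x}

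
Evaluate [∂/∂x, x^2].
2 x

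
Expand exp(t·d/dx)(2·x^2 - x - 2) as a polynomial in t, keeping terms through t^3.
2 t^{2} + t \left(4 x - 1\right) + 2 x^{2} - x - 2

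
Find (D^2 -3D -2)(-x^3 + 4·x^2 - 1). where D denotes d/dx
2 x^{3} + x^{2} - 30 x + 10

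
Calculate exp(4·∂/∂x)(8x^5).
8 x^{5} + 160 x^{4} + 1280 x^{3} + 5120 x^{2} + 10240 x + 8192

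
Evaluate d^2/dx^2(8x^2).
16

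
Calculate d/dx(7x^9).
63 x^{8}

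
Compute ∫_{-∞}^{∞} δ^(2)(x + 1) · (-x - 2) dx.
0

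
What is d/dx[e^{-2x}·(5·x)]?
5 \left(1 - 2 x\right) e^{- 2 x}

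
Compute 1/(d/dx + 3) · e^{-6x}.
- \frac{e^{- 6 x}}{3}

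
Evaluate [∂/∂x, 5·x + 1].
5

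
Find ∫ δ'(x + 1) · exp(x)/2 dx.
- \frac{1}{2 e}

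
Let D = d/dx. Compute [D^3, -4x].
-12D^{2}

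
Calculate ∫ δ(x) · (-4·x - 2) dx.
-2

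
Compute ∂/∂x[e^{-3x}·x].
\left(1 - 3 x\right) e^{- 3 x}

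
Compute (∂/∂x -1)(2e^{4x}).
6 e^{4 x}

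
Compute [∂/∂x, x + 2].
1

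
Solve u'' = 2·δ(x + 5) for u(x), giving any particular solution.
|x + 5|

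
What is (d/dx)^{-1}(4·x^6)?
\frac{4 x^{7}}{7}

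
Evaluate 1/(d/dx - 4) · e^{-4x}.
- \frac{e^{- 4 x}}{8}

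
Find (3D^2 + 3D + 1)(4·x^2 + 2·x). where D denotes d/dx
4 x^{2} + 26 x + 30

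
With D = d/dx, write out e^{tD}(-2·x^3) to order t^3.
- 2 t^{3} - 6 t^{2} x - 6 t x^{2} - 2 x^{3}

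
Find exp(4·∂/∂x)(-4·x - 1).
- 4 x - 17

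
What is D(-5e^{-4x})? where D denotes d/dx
20 e^{- 4 x}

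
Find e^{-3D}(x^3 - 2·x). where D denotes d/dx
x^{3} - 9 x^{2} + 25 x - 21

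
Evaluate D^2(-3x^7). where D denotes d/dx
- 126 x^{5}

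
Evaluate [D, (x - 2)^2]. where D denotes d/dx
2 x - 4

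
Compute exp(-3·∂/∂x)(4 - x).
7 - x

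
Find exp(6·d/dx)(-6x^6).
- 6 x^{6} - 216 x^{5} - 3240 x^{4} - 25920 x^{3} - 116640 x^{2} - 279936 x - 279936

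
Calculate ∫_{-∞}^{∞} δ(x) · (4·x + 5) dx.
5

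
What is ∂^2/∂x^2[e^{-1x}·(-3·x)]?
3 \left(2 - x\right) e^{- x}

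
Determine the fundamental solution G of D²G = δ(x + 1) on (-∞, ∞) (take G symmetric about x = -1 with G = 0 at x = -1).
\frac{|x + 1|}{2}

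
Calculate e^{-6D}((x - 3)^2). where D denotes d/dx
x^{2} - 18 x + 81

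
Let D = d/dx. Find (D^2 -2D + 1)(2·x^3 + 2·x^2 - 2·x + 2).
2 x^{3} - 10 x^{2} + 2 x + 10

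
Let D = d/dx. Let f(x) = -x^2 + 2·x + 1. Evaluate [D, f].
2 - 2 x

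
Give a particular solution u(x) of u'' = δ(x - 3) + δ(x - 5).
\frac{|x - 3|}{2} + \frac{|x - 5|}{2}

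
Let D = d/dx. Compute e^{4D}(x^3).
x^{3} + 12 x^{2} + 48 x + 64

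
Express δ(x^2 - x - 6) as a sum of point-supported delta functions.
\frac{\delta(x - 3) + \delta(x + 2)}{5}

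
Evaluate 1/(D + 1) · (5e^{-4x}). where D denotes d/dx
- \frac{5 e^{- 4 x}}{3}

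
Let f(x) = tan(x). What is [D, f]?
\frac{1}{\cos^{2}{\left(x \right)}}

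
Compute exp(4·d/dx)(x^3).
x^{3} + 12 x^{2} + 48 x + 64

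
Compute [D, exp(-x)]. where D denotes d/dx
- e^{- x}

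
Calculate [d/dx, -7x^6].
- 42 x^{5}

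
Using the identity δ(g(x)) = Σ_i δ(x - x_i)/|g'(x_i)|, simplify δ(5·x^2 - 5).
\frac{\delta(x - 1) + \delta(x + 1)}{10}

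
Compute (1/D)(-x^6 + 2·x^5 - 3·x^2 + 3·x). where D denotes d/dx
- \frac{x^{7}}{7} + \frac{x^{6}}{3} - x^{3} + \frac{3 x^{2}}{2}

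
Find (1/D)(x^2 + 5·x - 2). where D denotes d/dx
\frac{x^{3}}{3} + \frac{5 x^{2}}{2} - 2 x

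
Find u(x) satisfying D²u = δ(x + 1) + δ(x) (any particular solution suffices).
\frac{|x + 1|}{2} + \frac{|x|}{2}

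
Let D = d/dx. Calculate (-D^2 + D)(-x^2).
2 - 2 x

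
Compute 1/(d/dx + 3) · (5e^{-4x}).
- 5 e^{- 4 x}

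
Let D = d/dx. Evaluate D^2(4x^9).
288 x^{7}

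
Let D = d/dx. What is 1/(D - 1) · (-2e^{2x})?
- 2 e^{2 x}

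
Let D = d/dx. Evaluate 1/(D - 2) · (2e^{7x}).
\frac{2 e^{7 x}}{5}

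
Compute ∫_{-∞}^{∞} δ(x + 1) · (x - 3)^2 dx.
16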